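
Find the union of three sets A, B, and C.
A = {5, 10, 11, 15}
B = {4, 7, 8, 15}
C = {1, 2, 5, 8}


Set A = {5, 10, 11, 15}
Set B = {4, 7, 8, 15}
Set C = {1, 2, 5, 8}
First, A ∪ B = {4, 5, 7, 8, 10, 11, 15}
Then, (A ∪ B) ∪ C = {1, 2, 4, 5, 7, 8, 10, 11, 15}

{1, 2, 4, 5, 7, 8, 10, 11, 15}


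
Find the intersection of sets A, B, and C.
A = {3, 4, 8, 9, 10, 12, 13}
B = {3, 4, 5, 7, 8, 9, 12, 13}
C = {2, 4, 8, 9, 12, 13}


Set A = {3, 4, 8, 9, 10, 12, 13}
Set B = {3, 4, 5, 7, 8, 9, 12, 13}
Set C = {2, 4, 8, 9, 12, 13}
First, A ∩ B = {3, 4, 8, 9, 12, 13}
Then, (A ∩ B) ∩ C = {4, 8, 9, 12, 13}

{4, 8, 9, 12, 13}


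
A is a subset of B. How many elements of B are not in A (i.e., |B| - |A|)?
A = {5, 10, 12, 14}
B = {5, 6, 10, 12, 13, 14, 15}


Set A = {5, 10, 12, 14}, |A| = 4
Set B = {5, 6, 10, 12, 13, 14, 15}, |B| = 7
Since A ⊆ B: B \ A = {6, 13, 15}
|B| - |A| = 7 - 4 = 3

3


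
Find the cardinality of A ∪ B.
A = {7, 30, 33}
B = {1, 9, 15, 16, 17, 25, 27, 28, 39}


Set A = {7, 30, 33}, |A| = 3
Set B = {1, 9, 15, 16, 17, 25, 27, 28, 39}, |B| = 9
A ∩ B = {}, |A ∩ B| = 0
|A ∪ B| = |A| + |B| - |A ∩ B| = 3 + 9 - 0 = 12

12


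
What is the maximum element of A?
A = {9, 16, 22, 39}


Set A = {9, 16, 22, 39}
Elements in ascending order: 9, 16, 22, 39
The largest element is 39.

39


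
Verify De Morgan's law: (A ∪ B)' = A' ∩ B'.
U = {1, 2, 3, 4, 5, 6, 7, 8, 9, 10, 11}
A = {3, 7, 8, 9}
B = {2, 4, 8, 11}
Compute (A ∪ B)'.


U = {1, 2, 3, 4, 5, 6, 7, 8, 9, 10, 11}
A = {3, 7, 8, 9}, B = {2, 4, 8, 11}
A ∪ B = {2, 3, 4, 7, 8, 9, 11}
(A ∪ B)' = U \ (A ∪ B) = {1, 5, 6, 10}
Verification via A' ∩ B': A' = {1, 2, 4, 5, 6, 10, 11}, B' = {1, 3, 5, 6, 7, 9, 10}
A' ∩ B' = {1, 5, 6, 10} ✓

{1, 5, 6, 10}


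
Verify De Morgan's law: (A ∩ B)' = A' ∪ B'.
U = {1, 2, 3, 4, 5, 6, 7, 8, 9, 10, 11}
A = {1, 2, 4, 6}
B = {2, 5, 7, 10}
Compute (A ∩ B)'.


U = {1, 2, 3, 4, 5, 6, 7, 8, 9, 10, 11}
A = {1, 2, 4, 6}, B = {2, 5, 7, 10}
A ∩ B = {2}
(A ∩ B)' = U \ (A ∩ B) = {1, 3, 4, 5, 6, 7, 8, 9, 10, 11}
Verification via A' ∪ B': A' = {3, 5, 7, 8, 9, 10, 11}, B' = {1, 3, 4, 6, 8, 9, 11}
A' ∪ B' = {1, 3, 4, 5, 6, 7, 8, 9, 10, 11} ✓

{1, 3, 4, 5, 6, 7, 8, 9, 10, 11}


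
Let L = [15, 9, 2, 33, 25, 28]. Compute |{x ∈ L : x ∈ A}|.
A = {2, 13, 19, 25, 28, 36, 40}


Set A = {2, 13, 19, 25, 28, 36, 40}
Candidates: [15, 9, 2, 33, 25, 28]
Check each candidate:
15 ∉ A, 9 ∉ A, 2 ∈ A, 33 ∉ A, 25 ∈ A, 28 ∈ A
Count of candidates in A: 3

3


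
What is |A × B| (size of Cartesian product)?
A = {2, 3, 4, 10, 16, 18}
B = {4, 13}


Set A = {2, 3, 4, 10, 16, 18} has 6 elements.
Set B = {4, 13} has 2 elements.
|A × B| = |A| × |B| = 6 × 2 = 12

12


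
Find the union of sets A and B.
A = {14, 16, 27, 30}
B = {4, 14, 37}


Set A = {14, 16, 27, 30}
Set B = {4, 14, 37}
A ∪ B includes all elements in either set.
Elements from A: {14, 16, 27, 30}
Elements from B not already included: {4, 37}
A ∪ B = {4, 14, 16, 27, 30, 37}

{4, 14, 16, 27, 30, 37}


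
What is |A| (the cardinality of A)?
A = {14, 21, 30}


Set A = {14, 21, 30}
Listing elements: 14, 21, 30
Counting: 3 elements
|A| = 3

3


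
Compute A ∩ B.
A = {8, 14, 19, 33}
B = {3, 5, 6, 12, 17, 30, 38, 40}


Set A = {8, 14, 19, 33}
Set B = {3, 5, 6, 12, 17, 30, 38, 40}
A ∩ B includes only elements in both sets.
Check each element of A against B:
8 ✗, 14 ✗, 19 ✗, 33 ✗
A ∩ B = {}

{}


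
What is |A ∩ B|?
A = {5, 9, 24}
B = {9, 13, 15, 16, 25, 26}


Set A = {5, 9, 24}
Set B = {9, 13, 15, 16, 25, 26}
A ∩ B = {9}
|A ∩ B| = 1

1


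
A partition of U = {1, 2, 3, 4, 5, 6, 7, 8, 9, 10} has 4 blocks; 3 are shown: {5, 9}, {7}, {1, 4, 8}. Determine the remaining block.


U = {1, 2, 3, 4, 5, 6, 7, 8, 9, 10}
Shown blocks: {5, 9}, {7}, {1, 4, 8}
A partition's blocks are pairwise disjoint and cover U, so the missing block = U \ (union of shown blocks).
Union of shown blocks: {1, 4, 5, 7, 8, 9}
Missing block = U \ (union) = {2, 3, 6, 10}

{2, 3, 6, 10}


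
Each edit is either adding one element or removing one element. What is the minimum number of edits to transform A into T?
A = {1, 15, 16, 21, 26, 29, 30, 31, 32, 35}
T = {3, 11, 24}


Set A = {1, 15, 16, 21, 26, 29, 30, 31, 32, 35}
Set T = {3, 11, 24}
Elements to remove from A (in A, not in T): {1, 15, 16, 21, 26, 29, 30, 31, 32, 35} → 10 removals
Elements to add to A (in T, not in A): {3, 11, 24} → 3 additions
Total edits = 10 + 3 = 13

13


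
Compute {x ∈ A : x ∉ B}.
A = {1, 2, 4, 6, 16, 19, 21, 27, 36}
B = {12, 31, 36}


Set A = {1, 2, 4, 6, 16, 19, 21, 27, 36}
Set B = {12, 31, 36}
Check each element of A against B:
1 ∉ B (include), 2 ∉ B (include), 4 ∉ B (include), 6 ∉ B (include), 16 ∉ B (include), 19 ∉ B (include), 21 ∉ B (include), 27 ∉ B (include), 36 ∈ B
Elements of A not in B: {1, 2, 4, 6, 16, 19, 21, 27}

{1, 2, 4, 6, 16, 19, 21, 27}


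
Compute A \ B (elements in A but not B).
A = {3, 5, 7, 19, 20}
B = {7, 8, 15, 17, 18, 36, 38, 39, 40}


Set A = {3, 5, 7, 19, 20}
Set B = {7, 8, 15, 17, 18, 36, 38, 39, 40}
A \ B includes elements in A that are not in B.
Check each element of A:
3 (not in B, keep), 5 (not in B, keep), 7 (in B, remove), 19 (not in B, keep), 20 (not in B, keep)
A \ B = {3, 5, 19, 20}

{3, 5, 19, 20}


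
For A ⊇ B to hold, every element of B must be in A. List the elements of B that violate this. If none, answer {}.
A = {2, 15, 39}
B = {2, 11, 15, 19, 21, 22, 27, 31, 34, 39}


Set A = {2, 15, 39}
Set B = {2, 11, 15, 19, 21, 22, 27, 31, 34, 39}
Check each element of B against A:
2 ∈ A, 11 ∉ A (include), 15 ∈ A, 19 ∉ A (include), 21 ∉ A (include), 22 ∉ A (include), 27 ∉ A (include), 31 ∉ A (include), 34 ∉ A (include), 39 ∈ A
Elements of B not in A: {11, 19, 21, 22, 27, 31, 34}

{11, 19, 21, 22, 27, 31, 34}


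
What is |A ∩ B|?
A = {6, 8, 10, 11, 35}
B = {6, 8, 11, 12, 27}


Set A = {6, 8, 10, 11, 35}
Set B = {6, 8, 11, 12, 27}
A ∩ B = {6, 8, 11}
|A ∩ B| = 3

3


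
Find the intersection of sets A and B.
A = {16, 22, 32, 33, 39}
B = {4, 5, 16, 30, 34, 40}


Set A = {16, 22, 32, 33, 39}
Set B = {4, 5, 16, 30, 34, 40}
A ∩ B includes only elements in both sets.
Check each element of A against B:
16 ✓, 22 ✗, 32 ✗, 33 ✗, 39 ✗
A ∩ B = {16}

{16}


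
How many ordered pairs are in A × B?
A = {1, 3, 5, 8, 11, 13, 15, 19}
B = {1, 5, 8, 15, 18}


Set A = {1, 3, 5, 8, 11, 13, 15, 19} has 8 elements.
Set B = {1, 5, 8, 15, 18} has 5 elements.
|A × B| = |A| × |B| = 8 × 5 = 40

40


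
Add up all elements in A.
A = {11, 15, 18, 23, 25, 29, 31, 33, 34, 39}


Set A = {11, 15, 18, 23, 25, 29, 31, 33, 34, 39}
Sum = 11 + 15 + 18 + 23 + 25 + 29 + 31 + 33 + 34 + 39 = 258

258


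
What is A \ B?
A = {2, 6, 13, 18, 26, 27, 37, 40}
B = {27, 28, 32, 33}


Set A = {2, 6, 13, 18, 26, 27, 37, 40}
Set B = {27, 28, 32, 33}
A \ B includes elements in A that are not in B.
Check each element of A:
2 (not in B, keep), 6 (not in B, keep), 13 (not in B, keep), 18 (not in B, keep), 26 (not in B, keep), 27 (in B, remove), 37 (not in B, keep), 40 (not in B, keep)
A \ B = {2, 6, 13, 18, 26, 37, 40}

{2, 6, 13, 18, 26, 37, 40}


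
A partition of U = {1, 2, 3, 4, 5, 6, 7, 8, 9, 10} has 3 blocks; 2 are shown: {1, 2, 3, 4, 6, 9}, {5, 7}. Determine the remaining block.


U = {1, 2, 3, 4, 5, 6, 7, 8, 9, 10}
Shown blocks: {1, 2, 3, 4, 6, 9}, {5, 7}
A partition's blocks are pairwise disjoint and cover U, so the missing block = U \ (union of shown blocks).
Union of shown blocks: {1, 2, 3, 4, 5, 6, 7, 9}
Missing block = U \ (union) = {8, 10}

{8, 10}


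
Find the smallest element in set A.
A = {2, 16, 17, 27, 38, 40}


Set A = {2, 16, 17, 27, 38, 40}
Elements in ascending order: 2, 16, 17, 27, 38, 40
The smallest element is 2.

2


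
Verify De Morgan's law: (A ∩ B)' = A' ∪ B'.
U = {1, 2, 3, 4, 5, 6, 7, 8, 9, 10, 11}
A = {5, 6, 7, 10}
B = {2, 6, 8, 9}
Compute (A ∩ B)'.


U = {1, 2, 3, 4, 5, 6, 7, 8, 9, 10, 11}
A = {5, 6, 7, 10}, B = {2, 6, 8, 9}
A ∩ B = {6}
(A ∩ B)' = U \ (A ∩ B) = {1, 2, 3, 4, 5, 7, 8, 9, 10, 11}
Verification via A' ∪ B': A' = {1, 2, 3, 4, 8, 9, 11}, B' = {1, 3, 4, 5, 7, 10, 11}
A' ∪ B' = {1, 2, 3, 4, 5, 7, 8, 9, 10, 11} ✓

{1, 2, 3, 4, 5, 7, 8, 9, 10, 11}


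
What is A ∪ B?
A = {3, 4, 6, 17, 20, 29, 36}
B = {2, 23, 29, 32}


Set A = {3, 4, 6, 17, 20, 29, 36}
Set B = {2, 23, 29, 32}
A ∪ B includes all elements in either set.
Elements from A: {3, 4, 6, 17, 20, 29, 36}
Elements from B not already included: {2, 23, 32}
A ∪ B = {2, 3, 4, 6, 17, 20, 23, 29, 32, 36}

{2, 3, 4, 6, 17, 20, 23, 29, 32, 36}


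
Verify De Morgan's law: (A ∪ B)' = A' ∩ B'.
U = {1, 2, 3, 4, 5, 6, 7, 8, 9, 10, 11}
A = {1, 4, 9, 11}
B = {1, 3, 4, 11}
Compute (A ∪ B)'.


U = {1, 2, 3, 4, 5, 6, 7, 8, 9, 10, 11}
A = {1, 4, 9, 11}, B = {1, 3, 4, 11}
A ∪ B = {1, 3, 4, 9, 11}
(A ∪ B)' = U \ (A ∪ B) = {2, 5, 6, 7, 8, 10}
Verification via A' ∩ B': A' = {2, 3, 5, 6, 7, 8, 10}, B' = {2, 5, 6, 7, 8, 9, 10}
A' ∩ B' = {2, 5, 6, 7, 8, 10} ✓

{2, 5, 6, 7, 8, 10}


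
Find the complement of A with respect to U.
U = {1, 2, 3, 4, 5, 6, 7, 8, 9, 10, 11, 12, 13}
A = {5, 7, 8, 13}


Universal set U = {1, 2, 3, 4, 5, 6, 7, 8, 9, 10, 11, 12, 13}
Set A = {5, 7, 8, 13}
A' = U \ A = elements in U but not in A
Checking each element of U:
1 (not in A, include), 2 (not in A, include), 3 (not in A, include), 4 (not in A, include), 5 (in A, exclude), 6 (not in A, include), 7 (in A, exclude), 8 (in A, exclude), 9 (not in A, include), 10 (not in A, include), 11 (not in A, include), 12 (not in A, include), 13 (in A, exclude)
A' = {1, 2, 3, 4, 6, 9, 10, 11, 12}

{1, 2, 3, 4, 6, 9, 10, 11, 12}


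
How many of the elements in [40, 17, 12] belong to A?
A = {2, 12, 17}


Set A = {2, 12, 17}
Candidates: [40, 17, 12]
Check each candidate:
40 ∉ A, 17 ∈ A, 12 ∈ A
Count of candidates in A: 2

2


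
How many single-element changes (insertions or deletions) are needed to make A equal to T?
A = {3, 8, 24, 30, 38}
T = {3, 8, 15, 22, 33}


Set A = {3, 8, 24, 30, 38}
Set T = {3, 8, 15, 22, 33}
Elements to remove from A (in A, not in T): {24, 30, 38} → 3 removals
Elements to add to A (in T, not in A): {15, 22, 33} → 3 additions
Total edits = 3 + 3 = 6

6


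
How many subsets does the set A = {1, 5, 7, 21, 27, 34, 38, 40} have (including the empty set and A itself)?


Set A = {1, 5, 7, 21, 27, 34, 38, 40}
|A| = 8
The power set P(A) contains all subsets of A.
|P(A)| = 2^|A| = 2^8 = 256

256


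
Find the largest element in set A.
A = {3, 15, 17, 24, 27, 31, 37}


Set A = {3, 15, 17, 24, 27, 31, 37}
Elements in ascending order: 3, 15, 17, 24, 27, 31, 37
The largest element is 37.

37


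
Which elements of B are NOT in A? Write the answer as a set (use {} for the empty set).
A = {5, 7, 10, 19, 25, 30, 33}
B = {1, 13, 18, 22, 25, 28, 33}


Set A = {5, 7, 10, 19, 25, 30, 33}
Set B = {1, 13, 18, 22, 25, 28, 33}
Check each element of B against A:
1 ∉ A (include), 13 ∉ A (include), 18 ∉ A (include), 22 ∉ A (include), 25 ∈ A, 28 ∉ A (include), 33 ∈ A
Elements of B not in A: {1, 13, 18, 22, 28}

{1, 13, 18, 22, 28}


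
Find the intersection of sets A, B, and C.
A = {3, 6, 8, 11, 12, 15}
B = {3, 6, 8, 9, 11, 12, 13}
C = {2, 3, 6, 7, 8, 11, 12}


Set A = {3, 6, 8, 11, 12, 15}
Set B = {3, 6, 8, 9, 11, 12, 13}
Set C = {2, 3, 6, 7, 8, 11, 12}
First, A ∩ B = {3, 6, 8, 11, 12}
Then, (A ∩ B) ∩ C = {3, 6, 8, 11, 12}

{3, 6, 8, 11, 12}


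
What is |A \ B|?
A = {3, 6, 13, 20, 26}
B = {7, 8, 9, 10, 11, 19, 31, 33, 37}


Set A = {3, 6, 13, 20, 26}
Set B = {7, 8, 9, 10, 11, 19, 31, 33, 37}
A \ B = {3, 6, 13, 20, 26}
|A \ B| = 5

5


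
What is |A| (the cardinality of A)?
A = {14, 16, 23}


Set A = {14, 16, 23}
Listing elements: 14, 16, 23
Counting: 3 elements
|A| = 3

3


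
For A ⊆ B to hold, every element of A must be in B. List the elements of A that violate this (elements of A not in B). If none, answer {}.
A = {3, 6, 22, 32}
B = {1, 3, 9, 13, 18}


Set A = {3, 6, 22, 32}
Set B = {1, 3, 9, 13, 18}
Check each element of A against B:
3 ∈ B, 6 ∉ B (include), 22 ∉ B (include), 32 ∉ B (include)
Elements of A not in B: {6, 22, 32}

{6, 22, 32}


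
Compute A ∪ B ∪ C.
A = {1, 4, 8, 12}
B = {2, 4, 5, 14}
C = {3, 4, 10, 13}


Set A = {1, 4, 8, 12}
Set B = {2, 4, 5, 14}
Set C = {3, 4, 10, 13}
First, A ∪ B = {1, 2, 4, 5, 8, 12, 14}
Then, (A ∪ B) ∪ C = {1, 2, 3, 4, 5, 8, 10, 12, 13, 14}

{1, 2, 3, 4, 5, 8, 10, 12, 13, 14}


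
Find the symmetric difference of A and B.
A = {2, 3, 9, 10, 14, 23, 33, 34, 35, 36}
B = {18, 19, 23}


Set A = {2, 3, 9, 10, 14, 23, 33, 34, 35, 36}
Set B = {18, 19, 23}
A △ B = (A \ B) ∪ (B \ A)
Elements in A but not B: {2, 3, 9, 10, 14, 33, 34, 35, 36}
Elements in B but not A: {18, 19}
A △ B = {2, 3, 9, 10, 14, 18, 19, 33, 34, 35, 36}

{2, 3, 9, 10, 14, 18, 19, 33, 34, 35, 36}


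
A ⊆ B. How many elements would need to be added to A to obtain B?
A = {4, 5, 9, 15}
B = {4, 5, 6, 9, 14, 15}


Set A = {4, 5, 9, 15}, |A| = 4
Set B = {4, 5, 6, 9, 14, 15}, |B| = 6
Since A ⊆ B: B \ A = {6, 14}
|B| - |A| = 6 - 4 = 2

2


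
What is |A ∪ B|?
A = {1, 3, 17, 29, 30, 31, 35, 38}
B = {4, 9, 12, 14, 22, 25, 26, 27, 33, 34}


Set A = {1, 3, 17, 29, 30, 31, 35, 38}, |A| = 8
Set B = {4, 9, 12, 14, 22, 25, 26, 27, 33, 34}, |B| = 10
A ∩ B = {}, |A ∩ B| = 0
|A ∪ B| = |A| + |B| - |A ∩ B| = 8 + 10 - 0 = 18

18


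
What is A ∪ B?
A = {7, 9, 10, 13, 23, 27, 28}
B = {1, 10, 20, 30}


Set A = {7, 9, 10, 13, 23, 27, 28}
Set B = {1, 10, 20, 30}
A ∪ B includes all elements in either set.
Elements from A: {7, 9, 10, 13, 23, 27, 28}
Elements from B not already included: {1, 20, 30}
A ∪ B = {1, 7, 9, 10, 13, 20, 23, 27, 28, 30}

{1, 7, 9, 10, 13, 20, 23, 27, 28, 30}


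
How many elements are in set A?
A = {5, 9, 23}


Set A = {5, 9, 23}
Listing elements: 5, 9, 23
Counting: 3 elements
|A| = 3

3


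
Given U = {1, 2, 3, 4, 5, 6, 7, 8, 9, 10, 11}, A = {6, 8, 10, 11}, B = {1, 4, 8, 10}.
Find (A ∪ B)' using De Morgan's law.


U = {1, 2, 3, 4, 5, 6, 7, 8, 9, 10, 11}
A = {6, 8, 10, 11}, B = {1, 4, 8, 10}
A ∪ B = {1, 4, 6, 8, 10, 11}
(A ∪ B)' = U \ (A ∪ B) = {2, 3, 5, 7, 9}
Verification via A' ∩ B': A' = {1, 2, 3, 4, 5, 7, 9}, B' = {2, 3, 5, 6, 7, 9, 11}
A' ∩ B' = {2, 3, 5, 7, 9} ✓

{2, 3, 5, 7, 9}


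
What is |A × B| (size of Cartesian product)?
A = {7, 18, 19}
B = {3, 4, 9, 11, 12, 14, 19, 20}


Set A = {7, 18, 19} has 3 elements.
Set B = {3, 4, 9, 11, 12, 14, 19, 20} has 8 elements.
|A × B| = |A| × |B| = 3 × 8 = 24

24


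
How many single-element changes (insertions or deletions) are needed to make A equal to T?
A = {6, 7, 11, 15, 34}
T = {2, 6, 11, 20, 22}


Set A = {6, 7, 11, 15, 34}
Set T = {2, 6, 11, 20, 22}
Elements to remove from A (in A, not in T): {7, 15, 34} → 3 removals
Elements to add to A (in T, not in A): {2, 20, 22} → 3 additions
Total edits = 3 + 3 = 6

6


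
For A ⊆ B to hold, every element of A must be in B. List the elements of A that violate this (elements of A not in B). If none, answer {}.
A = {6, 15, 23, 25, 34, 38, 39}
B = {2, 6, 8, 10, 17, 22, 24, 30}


Set A = {6, 15, 23, 25, 34, 38, 39}
Set B = {2, 6, 8, 10, 17, 22, 24, 30}
Check each element of A against B:
6 ∈ B, 15 ∉ B (include), 23 ∉ B (include), 25 ∉ B (include), 34 ∉ B (include), 38 ∉ B (include), 39 ∉ B (include)
Elements of A not in B: {15, 23, 25, 34, 38, 39}

{15, 23, 25, 34, 38, 39}


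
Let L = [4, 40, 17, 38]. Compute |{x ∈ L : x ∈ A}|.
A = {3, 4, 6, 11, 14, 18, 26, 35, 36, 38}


Set A = {3, 4, 6, 11, 14, 18, 26, 35, 36, 38}
Candidates: [4, 40, 17, 38]
Check each candidate:
4 ∈ A, 40 ∉ A, 17 ∉ A, 38 ∈ A
Count of candidates in A: 2

2


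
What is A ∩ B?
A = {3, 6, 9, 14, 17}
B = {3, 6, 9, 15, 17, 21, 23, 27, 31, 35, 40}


Set A = {3, 6, 9, 14, 17}
Set B = {3, 6, 9, 15, 17, 21, 23, 27, 31, 35, 40}
A ∩ B includes only elements in both sets.
Check each element of A against B:
3 ✓, 6 ✓, 9 ✓, 14 ✗, 17 ✓
A ∩ B = {3, 6, 9, 17}

{3, 6, 9, 17}


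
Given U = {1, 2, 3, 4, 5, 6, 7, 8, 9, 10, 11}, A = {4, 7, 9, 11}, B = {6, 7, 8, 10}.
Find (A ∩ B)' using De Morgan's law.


U = {1, 2, 3, 4, 5, 6, 7, 8, 9, 10, 11}
A = {4, 7, 9, 11}, B = {6, 7, 8, 10}
A ∩ B = {7}
(A ∩ B)' = U \ (A ∩ B) = {1, 2, 3, 4, 5, 6, 8, 9, 10, 11}
Verification via A' ∪ B': A' = {1, 2, 3, 5, 6, 8, 10}, B' = {1, 2, 3, 4, 5, 9, 11}
A' ∪ B' = {1, 2, 3, 4, 5, 6, 8, 9, 10, 11} ✓

{1, 2, 3, 4, 5, 6, 8, 9, 10, 11}


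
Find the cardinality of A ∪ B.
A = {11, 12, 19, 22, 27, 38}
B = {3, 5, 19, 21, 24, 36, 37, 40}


Set A = {11, 12, 19, 22, 27, 38}, |A| = 6
Set B = {3, 5, 19, 21, 24, 36, 37, 40}, |B| = 8
A ∩ B = {19}, |A ∩ B| = 1
|A ∪ B| = |A| + |B| - |A ∩ B| = 6 + 8 - 1 = 13

13


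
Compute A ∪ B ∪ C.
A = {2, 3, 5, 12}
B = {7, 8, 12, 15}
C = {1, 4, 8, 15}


Set A = {2, 3, 5, 12}
Set B = {7, 8, 12, 15}
Set C = {1, 4, 8, 15}
First, A ∪ B = {2, 3, 5, 7, 8, 12, 15}
Then, (A ∪ B) ∪ C = {1, 2, 3, 4, 5, 7, 8, 12, 15}

{1, 2, 3, 4, 5, 7, 8, 12, 15}


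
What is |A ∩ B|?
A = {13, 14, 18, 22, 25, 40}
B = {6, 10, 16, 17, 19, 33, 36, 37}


Set A = {13, 14, 18, 22, 25, 40}
Set B = {6, 10, 16, 17, 19, 33, 36, 37}
A ∩ B = {}
|A ∩ B| = 0

0


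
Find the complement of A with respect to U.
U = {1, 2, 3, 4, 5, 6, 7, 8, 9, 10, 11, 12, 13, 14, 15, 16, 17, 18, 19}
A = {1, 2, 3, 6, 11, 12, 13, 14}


Universal set U = {1, 2, 3, 4, 5, 6, 7, 8, 9, 10, 11, 12, 13, 14, 15, 16, 17, 18, 19}
Set A = {1, 2, 3, 6, 11, 12, 13, 14}
A' = U \ A = elements in U but not in A
Checking each element of U:
1 (in A, exclude), 2 (in A, exclude), 3 (in A, exclude), 4 (not in A, include), 5 (not in A, include), 6 (in A, exclude), 7 (not in A, include), 8 (not in A, include), 9 (not in A, include), 10 (not in A, include), 11 (in A, exclude), 12 (in A, exclude), 13 (in A, exclude), 14 (in A, exclude), 15 (not in A, include), 16 (not in A, include), 17 (not in A, include), 18 (not in A, include), 19 (not in A, include)
A' = {4, 5, 7, 8, 9, 10, 15, 16, 17, 18, 19}

{4, 5, 7, 8, 9, 10, 15, 16, 17, 18, 19}


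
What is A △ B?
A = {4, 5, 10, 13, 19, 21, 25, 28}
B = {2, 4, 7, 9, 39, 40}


Set A = {4, 5, 10, 13, 19, 21, 25, 28}
Set B = {2, 4, 7, 9, 39, 40}
A △ B = (A \ B) ∪ (B \ A)
Elements in A but not B: {5, 10, 13, 19, 21, 25, 28}
Elements in B but not A: {2, 7, 9, 39, 40}
A △ B = {2, 5, 7, 9, 10, 13, 19, 21, 25, 28, 39, 40}

{2, 5, 7, 9, 10, 13, 19, 21, 25, 28, 39, 40}


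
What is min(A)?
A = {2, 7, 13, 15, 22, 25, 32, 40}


Set A = {2, 7, 13, 15, 22, 25, 32, 40}
Elements in ascending order: 2, 7, 13, 15, 22, 25, 32, 40
The smallest element is 2.

2


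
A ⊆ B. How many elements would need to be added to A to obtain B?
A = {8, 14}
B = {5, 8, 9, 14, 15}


Set A = {8, 14}, |A| = 2
Set B = {5, 8, 9, 14, 15}, |B| = 5
Since A ⊆ B: B \ A = {5, 9, 15}
|B| - |A| = 5 - 2 = 3

3


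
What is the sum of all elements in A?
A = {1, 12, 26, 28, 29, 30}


Set A = {1, 12, 26, 28, 29, 30}
Sum = 1 + 12 + 26 + 28 + 29 + 30 = 126

126


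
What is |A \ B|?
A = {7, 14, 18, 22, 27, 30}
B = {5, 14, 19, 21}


Set A = {7, 14, 18, 22, 27, 30}
Set B = {5, 14, 19, 21}
A \ B = {7, 18, 22, 27, 30}
|A \ B| = 5

5


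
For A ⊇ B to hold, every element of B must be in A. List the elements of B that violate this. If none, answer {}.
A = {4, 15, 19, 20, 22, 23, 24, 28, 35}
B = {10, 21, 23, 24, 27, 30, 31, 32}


Set A = {4, 15, 19, 20, 22, 23, 24, 28, 35}
Set B = {10, 21, 23, 24, 27, 30, 31, 32}
Check each element of B against A:
10 ∉ A (include), 21 ∉ A (include), 23 ∈ A, 24 ∈ A, 27 ∉ A (include), 30 ∉ A (include), 31 ∉ A (include), 32 ∉ A (include)
Elements of B not in A: {10, 21, 27, 30, 31, 32}

{10, 21, 27, 30, 31, 32}


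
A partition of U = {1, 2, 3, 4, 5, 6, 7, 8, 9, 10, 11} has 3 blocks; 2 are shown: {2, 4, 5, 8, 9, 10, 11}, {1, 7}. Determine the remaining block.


U = {1, 2, 3, 4, 5, 6, 7, 8, 9, 10, 11}
Shown blocks: {2, 4, 5, 8, 9, 10, 11}, {1, 7}
A partition's blocks are pairwise disjoint and cover U, so the missing block = U \ (union of shown blocks).
Union of shown blocks: {1, 2, 4, 5, 7, 8, 9, 10, 11}
Missing block = U \ (union) = {3, 6}

{3, 6}


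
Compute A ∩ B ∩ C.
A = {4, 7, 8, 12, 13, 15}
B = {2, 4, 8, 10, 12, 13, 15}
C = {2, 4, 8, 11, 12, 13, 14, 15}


Set A = {4, 7, 8, 12, 13, 15}
Set B = {2, 4, 8, 10, 12, 13, 15}
Set C = {2, 4, 8, 11, 12, 13, 14, 15}
First, A ∩ B = {4, 8, 12, 13, 15}
Then, (A ∩ B) ∩ C = {4, 8, 12, 13, 15}

{4, 8, 12, 13, 15}


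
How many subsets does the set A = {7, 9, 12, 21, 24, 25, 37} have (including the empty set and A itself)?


Set A = {7, 9, 12, 21, 24, 25, 37}
|A| = 7
The power set P(A) contains all subsets of A.
|P(A)| = 2^|A| = 2^7 = 128

128


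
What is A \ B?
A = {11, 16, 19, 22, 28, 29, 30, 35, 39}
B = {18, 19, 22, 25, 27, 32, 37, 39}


Set A = {11, 16, 19, 22, 28, 29, 30, 35, 39}
Set B = {18, 19, 22, 25, 27, 32, 37, 39}
A \ B includes elements in A that are not in B.
Check each element of A:
11 (not in B, keep), 16 (not in B, keep), 19 (in B, remove), 22 (in B, remove), 28 (not in B, keep), 29 (not in B, keep), 30 (not in B, keep), 35 (not in B, keep), 39 (in B, remove)
A \ B = {11, 16, 28, 29, 30, 35}

{11, 16, 28, 29, 30, 35}


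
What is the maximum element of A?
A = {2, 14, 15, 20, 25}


Set A = {2, 14, 15, 20, 25}
Elements in ascending order: 2, 14, 15, 20, 25
The largest element is 25.

25


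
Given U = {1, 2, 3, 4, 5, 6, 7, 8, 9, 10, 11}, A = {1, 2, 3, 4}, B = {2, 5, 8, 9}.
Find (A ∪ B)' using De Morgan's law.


U = {1, 2, 3, 4, 5, 6, 7, 8, 9, 10, 11}
A = {1, 2, 3, 4}, B = {2, 5, 8, 9}
A ∪ B = {1, 2, 3, 4, 5, 8, 9}
(A ∪ B)' = U \ (A ∪ B) = {6, 7, 10, 11}
Verification via A' ∩ B': A' = {5, 6, 7, 8, 9, 10, 11}, B' = {1, 3, 4, 6, 7, 10, 11}
A' ∩ B' = {6, 7, 10, 11} ✓

{6, 7, 10, 11}


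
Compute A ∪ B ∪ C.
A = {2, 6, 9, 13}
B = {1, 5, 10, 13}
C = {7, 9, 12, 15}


Set A = {2, 6, 9, 13}
Set B = {1, 5, 10, 13}
Set C = {7, 9, 12, 15}
First, A ∪ B = {1, 2, 5, 6, 9, 10, 13}
Then, (A ∪ B) ∪ C = {1, 2, 5, 6, 7, 9, 10, 12, 13, 15}

{1, 2, 5, 6, 7, 9, 10, 12, 13, 15}


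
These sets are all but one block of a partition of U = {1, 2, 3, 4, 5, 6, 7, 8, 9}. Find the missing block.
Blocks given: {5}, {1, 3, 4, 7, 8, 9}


U = {1, 2, 3, 4, 5, 6, 7, 8, 9}
Shown blocks: {5}, {1, 3, 4, 7, 8, 9}
A partition's blocks are pairwise disjoint and cover U, so the missing block = U \ (union of shown blocks).
Union of shown blocks: {1, 3, 4, 5, 7, 8, 9}
Missing block = U \ (union) = {2, 6}

{2, 6}


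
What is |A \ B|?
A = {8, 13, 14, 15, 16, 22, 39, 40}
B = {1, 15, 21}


Set A = {8, 13, 14, 15, 16, 22, 39, 40}
Set B = {1, 15, 21}
A \ B = {8, 13, 14, 16, 22, 39, 40}
|A \ B| = 7

7


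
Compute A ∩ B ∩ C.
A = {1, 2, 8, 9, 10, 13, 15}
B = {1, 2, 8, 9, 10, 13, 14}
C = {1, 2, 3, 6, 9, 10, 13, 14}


Set A = {1, 2, 8, 9, 10, 13, 15}
Set B = {1, 2, 8, 9, 10, 13, 14}
Set C = {1, 2, 3, 6, 9, 10, 13, 14}
First, A ∩ B = {1, 2, 8, 9, 10, 13}
Then, (A ∩ B) ∩ C = {1, 2, 9, 10, 13}

{1, 2, 9, 10, 13}


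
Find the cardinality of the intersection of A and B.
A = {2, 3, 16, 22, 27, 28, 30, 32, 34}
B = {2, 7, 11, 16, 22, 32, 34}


Set A = {2, 3, 16, 22, 27, 28, 30, 32, 34}
Set B = {2, 7, 11, 16, 22, 32, 34}
A ∩ B = {2, 16, 22, 32, 34}
|A ∩ B| = 5

5


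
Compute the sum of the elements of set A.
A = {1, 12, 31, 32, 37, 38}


Set A = {1, 12, 31, 32, 37, 38}
Sum = 1 + 12 + 31 + 32 + 37 + 38 = 151

151


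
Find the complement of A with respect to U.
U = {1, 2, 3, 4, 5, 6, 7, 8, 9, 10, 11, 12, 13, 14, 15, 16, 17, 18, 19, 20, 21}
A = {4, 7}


Universal set U = {1, 2, 3, 4, 5, 6, 7, 8, 9, 10, 11, 12, 13, 14, 15, 16, 17, 18, 19, 20, 21}
Set A = {4, 7}
A' = U \ A = elements in U but not in A
Checking each element of U:
1 (not in A, include), 2 (not in A, include), 3 (not in A, include), 4 (in A, exclude), 5 (not in A, include), 6 (not in A, include), 7 (in A, exclude), 8 (not in A, include), 9 (not in A, include), 10 (not in A, include), 11 (not in A, include), 12 (not in A, include), 13 (not in A, include), 14 (not in A, include), 15 (not in A, include), 16 (not in A, include), 17 (not in A, include), 18 (not in A, include), 19 (not in A, include), 20 (not in A, include), 21 (not in A, include)
A' = {1, 2, 3, 5, 6, 8, 9, 10, 11, 12, 13, 14, 15, 16, 17, 18, 19, 20, 21}

{1, 2, 3, 5, 6, 8, 9, 10, 11, 12, 13, 14, 15, 16, 17, 18, 19, 20, 21}


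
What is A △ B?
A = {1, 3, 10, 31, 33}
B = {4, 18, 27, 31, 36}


Set A = {1, 3, 10, 31, 33}
Set B = {4, 18, 27, 31, 36}
A △ B = (A \ B) ∪ (B \ A)
Elements in A but not B: {1, 3, 10, 33}
Elements in B but not A: {4, 18, 27, 36}
A △ B = {1, 3, 4, 10, 18, 27, 33, 36}

{1, 3, 4, 10, 18, 27, 33, 36}


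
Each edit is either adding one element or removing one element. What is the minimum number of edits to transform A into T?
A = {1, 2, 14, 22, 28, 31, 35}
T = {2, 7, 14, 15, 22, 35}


Set A = {1, 2, 14, 22, 28, 31, 35}
Set T = {2, 7, 14, 15, 22, 35}
Elements to remove from A (in A, not in T): {1, 28, 31} → 3 removals
Elements to add to A (in T, not in A): {7, 15} → 2 additions
Total edits = 3 + 2 = 5

5


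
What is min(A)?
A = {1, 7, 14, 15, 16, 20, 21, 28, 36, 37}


Set A = {1, 7, 14, 15, 16, 20, 21, 28, 36, 37}
Elements in ascending order: 1, 7, 14, 15, 16, 20, 21, 28, 36, 37
The smallest element is 1.

1


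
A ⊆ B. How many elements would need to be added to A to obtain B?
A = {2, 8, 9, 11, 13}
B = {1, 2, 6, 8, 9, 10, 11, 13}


Set A = {2, 8, 9, 11, 13}, |A| = 5
Set B = {1, 2, 6, 8, 9, 10, 11, 13}, |B| = 8
Since A ⊆ B: B \ A = {1, 6, 10}
|B| - |A| = 8 - 5 = 3

3


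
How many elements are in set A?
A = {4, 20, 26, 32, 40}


Set A = {4, 20, 26, 32, 40}
Listing elements: 4, 20, 26, 32, 40
Counting: 5 elements
|A| = 5

5


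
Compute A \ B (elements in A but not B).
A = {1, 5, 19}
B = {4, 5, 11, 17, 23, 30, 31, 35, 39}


Set A = {1, 5, 19}
Set B = {4, 5, 11, 17, 23, 30, 31, 35, 39}
A \ B includes elements in A that are not in B.
Check each element of A:
1 (not in B, keep), 5 (in B, remove), 19 (not in B, keep)
A \ B = {1, 19}

{1, 19}


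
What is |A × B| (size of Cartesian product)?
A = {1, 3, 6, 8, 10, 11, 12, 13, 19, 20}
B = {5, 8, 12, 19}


Set A = {1, 3, 6, 8, 10, 11, 12, 13, 19, 20} has 10 elements.
Set B = {5, 8, 12, 19} has 4 elements.
|A × B| = |A| × |B| = 10 × 4 = 40

40


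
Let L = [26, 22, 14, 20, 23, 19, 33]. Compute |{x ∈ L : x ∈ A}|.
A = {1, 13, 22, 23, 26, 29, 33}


Set A = {1, 13, 22, 23, 26, 29, 33}
Candidates: [26, 22, 14, 20, 23, 19, 33]
Check each candidate:
26 ∈ A, 22 ∈ A, 14 ∉ A, 20 ∉ A, 23 ∈ A, 19 ∉ A, 33 ∈ A
Count of candidates in A: 4

4


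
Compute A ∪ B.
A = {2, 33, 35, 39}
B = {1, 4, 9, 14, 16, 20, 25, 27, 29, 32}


Set A = {2, 33, 35, 39}
Set B = {1, 4, 9, 14, 16, 20, 25, 27, 29, 32}
A ∪ B includes all elements in either set.
Elements from A: {2, 33, 35, 39}
Elements from B not already included: {1, 4, 9, 14, 16, 20, 25, 27, 29, 32}
A ∪ B = {1, 2, 4, 9, 14, 16, 20, 25, 27, 29, 32, 33, 35, 39}

{1, 2, 4, 9, 14, 16, 20, 25, 27, 29, 32, 33, 35, 39}


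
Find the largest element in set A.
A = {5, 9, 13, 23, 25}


Set A = {5, 9, 13, 23, 25}
Elements in ascending order: 5, 9, 13, 23, 25
The largest element is 25.

25


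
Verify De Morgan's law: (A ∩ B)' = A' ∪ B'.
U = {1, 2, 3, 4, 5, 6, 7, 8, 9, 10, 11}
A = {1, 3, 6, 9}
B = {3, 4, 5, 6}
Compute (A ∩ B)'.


U = {1, 2, 3, 4, 5, 6, 7, 8, 9, 10, 11}
A = {1, 3, 6, 9}, B = {3, 4, 5, 6}
A ∩ B = {3, 6}
(A ∩ B)' = U \ (A ∩ B) = {1, 2, 4, 5, 7, 8, 9, 10, 11}
Verification via A' ∪ B': A' = {2, 4, 5, 7, 8, 10, 11}, B' = {1, 2, 7, 8, 9, 10, 11}
A' ∪ B' = {1, 2, 4, 5, 7, 8, 9, 10, 11} ✓

{1, 2, 4, 5, 7, 8, 9, 10, 11}


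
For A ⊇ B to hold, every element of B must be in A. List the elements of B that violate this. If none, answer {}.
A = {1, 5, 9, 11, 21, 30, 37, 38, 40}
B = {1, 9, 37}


Set A = {1, 5, 9, 11, 21, 30, 37, 38, 40}
Set B = {1, 9, 37}
Check each element of B against A:
1 ∈ A, 9 ∈ A, 37 ∈ A
Elements of B not in A: {}

{}


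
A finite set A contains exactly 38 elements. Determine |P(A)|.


The set has 38 elements.
The power set contains all possible subsets.
|P(A)| = 2^|A| = 2^38 = 274877906944

274877906944


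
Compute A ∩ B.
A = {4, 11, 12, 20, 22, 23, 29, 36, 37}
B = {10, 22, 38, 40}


Set A = {4, 11, 12, 20, 22, 23, 29, 36, 37}
Set B = {10, 22, 38, 40}
A ∩ B includes only elements in both sets.
Check each element of A against B:
4 ✗, 11 ✗, 12 ✗, 20 ✗, 22 ✓, 23 ✗, 29 ✗, 36 ✗, 37 ✗
A ∩ B = {22}

{22}


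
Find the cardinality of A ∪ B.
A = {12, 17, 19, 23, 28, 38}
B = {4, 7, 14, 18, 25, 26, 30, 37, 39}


Set A = {12, 17, 19, 23, 28, 38}, |A| = 6
Set B = {4, 7, 14, 18, 25, 26, 30, 37, 39}, |B| = 9
A ∩ B = {}, |A ∩ B| = 0
|A ∪ B| = |A| + |B| - |A ∩ B| = 6 + 9 - 0 = 15

15


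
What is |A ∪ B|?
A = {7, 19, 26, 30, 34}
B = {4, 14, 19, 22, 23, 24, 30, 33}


Set A = {7, 19, 26, 30, 34}, |A| = 5
Set B = {4, 14, 19, 22, 23, 24, 30, 33}, |B| = 8
A ∩ B = {19, 30}, |A ∩ B| = 2
|A ∪ B| = |A| + |B| - |A ∩ B| = 5 + 8 - 2 = 11

11


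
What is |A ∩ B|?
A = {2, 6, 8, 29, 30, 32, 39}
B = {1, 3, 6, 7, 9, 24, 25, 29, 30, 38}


Set A = {2, 6, 8, 29, 30, 32, 39}
Set B = {1, 3, 6, 7, 9, 24, 25, 29, 30, 38}
A ∩ B = {6, 29, 30}
|A ∩ B| = 3

3


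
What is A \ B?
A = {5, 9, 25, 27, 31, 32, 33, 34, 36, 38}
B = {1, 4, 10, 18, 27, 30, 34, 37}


Set A = {5, 9, 25, 27, 31, 32, 33, 34, 36, 38}
Set B = {1, 4, 10, 18, 27, 30, 34, 37}
A \ B includes elements in A that are not in B.
Check each element of A:
5 (not in B, keep), 9 (not in B, keep), 25 (not in B, keep), 27 (in B, remove), 31 (not in B, keep), 32 (not in B, keep), 33 (not in B, keep), 34 (in B, remove), 36 (not in B, keep), 38 (not in B, keep)
A \ B = {5, 9, 25, 31, 32, 33, 36, 38}

{5, 9, 25, 31, 32, 33, 36, 38}


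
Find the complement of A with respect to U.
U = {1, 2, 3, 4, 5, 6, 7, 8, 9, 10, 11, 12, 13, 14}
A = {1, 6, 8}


Universal set U = {1, 2, 3, 4, 5, 6, 7, 8, 9, 10, 11, 12, 13, 14}
Set A = {1, 6, 8}
A' = U \ A = elements in U but not in A
Checking each element of U:
1 (in A, exclude), 2 (not in A, include), 3 (not in A, include), 4 (not in A, include), 5 (not in A, include), 6 (in A, exclude), 7 (not in A, include), 8 (in A, exclude), 9 (not in A, include), 10 (not in A, include), 11 (not in A, include), 12 (not in A, include), 13 (not in A, include), 14 (not in A, include)
A' = {2, 3, 4, 5, 7, 9, 10, 11, 12, 13, 14}

{2, 3, 4, 5, 7, 9, 10, 11, 12, 13, 14}


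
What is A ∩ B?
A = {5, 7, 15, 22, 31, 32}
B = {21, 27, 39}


Set A = {5, 7, 15, 22, 31, 32}
Set B = {21, 27, 39}
A ∩ B includes only elements in both sets.
Check each element of A against B:
5 ✗, 7 ✗, 15 ✗, 22 ✗, 31 ✗, 32 ✗
A ∩ B = {}

{}


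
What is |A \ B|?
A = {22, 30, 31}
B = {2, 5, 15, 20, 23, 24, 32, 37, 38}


Set A = {22, 30, 31}
Set B = {2, 5, 15, 20, 23, 24, 32, 37, 38}
A \ B = {22, 30, 31}
|A \ B| = 3

3


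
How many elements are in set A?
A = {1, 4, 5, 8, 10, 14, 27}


Set A = {1, 4, 5, 8, 10, 14, 27}
Listing elements: 1, 4, 5, 8, 10, 14, 27
Counting: 7 elements
|A| = 7

7


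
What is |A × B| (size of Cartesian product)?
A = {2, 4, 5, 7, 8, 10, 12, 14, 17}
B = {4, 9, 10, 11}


Set A = {2, 4, 5, 7, 8, 10, 12, 14, 17} has 9 elements.
Set B = {4, 9, 10, 11} has 4 elements.
|A × B| = |A| × |B| = 9 × 4 = 36

36


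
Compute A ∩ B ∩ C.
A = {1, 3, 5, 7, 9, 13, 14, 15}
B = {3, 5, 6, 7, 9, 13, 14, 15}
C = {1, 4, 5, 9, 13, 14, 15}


Set A = {1, 3, 5, 7, 9, 13, 14, 15}
Set B = {3, 5, 6, 7, 9, 13, 14, 15}
Set C = {1, 4, 5, 9, 13, 14, 15}
First, A ∩ B = {3, 5, 7, 9, 13, 14, 15}
Then, (A ∩ B) ∩ C = {5, 9, 13, 14, 15}

{5, 9, 13, 14, 15}


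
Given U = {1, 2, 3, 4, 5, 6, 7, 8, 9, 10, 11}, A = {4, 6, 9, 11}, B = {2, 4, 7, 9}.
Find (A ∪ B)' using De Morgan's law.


U = {1, 2, 3, 4, 5, 6, 7, 8, 9, 10, 11}
A = {4, 6, 9, 11}, B = {2, 4, 7, 9}
A ∪ B = {2, 4, 6, 7, 9, 11}
(A ∪ B)' = U \ (A ∪ B) = {1, 3, 5, 8, 10}
Verification via A' ∩ B': A' = {1, 2, 3, 5, 7, 8, 10}, B' = {1, 3, 5, 6, 8, 10, 11}
A' ∩ B' = {1, 3, 5, 8, 10} ✓

{1, 3, 5, 8, 10}


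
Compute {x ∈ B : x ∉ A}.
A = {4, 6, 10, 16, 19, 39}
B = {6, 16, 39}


Set A = {4, 6, 10, 16, 19, 39}
Set B = {6, 16, 39}
Check each element of B against A:
6 ∈ A, 16 ∈ A, 39 ∈ A
Elements of B not in A: {}

{}


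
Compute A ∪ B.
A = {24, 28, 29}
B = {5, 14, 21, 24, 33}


Set A = {24, 28, 29}
Set B = {5, 14, 21, 24, 33}
A ∪ B includes all elements in either set.
Elements from A: {24, 28, 29}
Elements from B not already included: {5, 14, 21, 33}
A ∪ B = {5, 14, 21, 24, 28, 29, 33}

{5, 14, 21, 24, 28, 29, 33}


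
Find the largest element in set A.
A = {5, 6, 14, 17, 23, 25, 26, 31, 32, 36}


Set A = {5, 6, 14, 17, 23, 25, 26, 31, 32, 36}
Elements in ascending order: 5, 6, 14, 17, 23, 25, 26, 31, 32, 36
The largest element is 36.

36


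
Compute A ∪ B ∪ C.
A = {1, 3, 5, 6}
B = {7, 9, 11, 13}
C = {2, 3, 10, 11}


Set A = {1, 3, 5, 6}
Set B = {7, 9, 11, 13}
Set C = {2, 3, 10, 11}
First, A ∪ B = {1, 3, 5, 6, 7, 9, 11, 13}
Then, (A ∪ B) ∪ C = {1, 2, 3, 5, 6, 7, 9, 10, 11, 13}

{1, 2, 3, 5, 6, 7, 9, 10, 11, 13}


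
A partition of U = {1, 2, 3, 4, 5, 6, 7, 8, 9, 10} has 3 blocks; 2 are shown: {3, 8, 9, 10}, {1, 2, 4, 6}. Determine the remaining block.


U = {1, 2, 3, 4, 5, 6, 7, 8, 9, 10}
Shown blocks: {3, 8, 9, 10}, {1, 2, 4, 6}
A partition's blocks are pairwise disjoint and cover U, so the missing block = U \ (union of shown blocks).
Union of shown blocks: {1, 2, 3, 4, 6, 8, 9, 10}
Missing block = U \ (union) = {5, 7}

{5, 7}


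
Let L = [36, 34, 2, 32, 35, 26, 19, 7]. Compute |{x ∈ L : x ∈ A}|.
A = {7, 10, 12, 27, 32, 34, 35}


Set A = {7, 10, 12, 27, 32, 34, 35}
Candidates: [36, 34, 2, 32, 35, 26, 19, 7]
Check each candidate:
36 ∉ A, 34 ∈ A, 2 ∉ A, 32 ∈ A, 35 ∈ A, 26 ∉ A, 19 ∉ A, 7 ∈ A
Count of candidates in A: 4

4


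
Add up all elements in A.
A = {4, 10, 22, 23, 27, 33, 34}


Set A = {4, 10, 22, 23, 27, 33, 34}
Sum = 4 + 10 + 22 + 23 + 27 + 33 + 34 = 153

153


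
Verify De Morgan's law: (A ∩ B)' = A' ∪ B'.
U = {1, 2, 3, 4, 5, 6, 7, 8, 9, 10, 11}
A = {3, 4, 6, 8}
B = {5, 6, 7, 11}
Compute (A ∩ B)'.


U = {1, 2, 3, 4, 5, 6, 7, 8, 9, 10, 11}
A = {3, 4, 6, 8}, B = {5, 6, 7, 11}
A ∩ B = {6}
(A ∩ B)' = U \ (A ∩ B) = {1, 2, 3, 4, 5, 7, 8, 9, 10, 11}
Verification via A' ∪ B': A' = {1, 2, 5, 7, 9, 10, 11}, B' = {1, 2, 3, 4, 8, 9, 10}
A' ∪ B' = {1, 2, 3, 4, 5, 7, 8, 9, 10, 11} ✓

{1, 2, 3, 4, 5, 7, 8, 9, 10, 11}


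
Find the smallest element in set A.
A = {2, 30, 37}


Set A = {2, 30, 37}
Elements in ascending order: 2, 30, 37
The smallest element is 2.

2


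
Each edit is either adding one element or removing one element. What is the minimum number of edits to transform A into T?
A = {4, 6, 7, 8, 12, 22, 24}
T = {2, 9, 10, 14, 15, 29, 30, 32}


Set A = {4, 6, 7, 8, 12, 22, 24}
Set T = {2, 9, 10, 14, 15, 29, 30, 32}
Elements to remove from A (in A, not in T): {4, 6, 7, 8, 12, 22, 24} → 7 removals
Elements to add to A (in T, not in A): {2, 9, 10, 14, 15, 29, 30, 32} → 8 additions
Total edits = 7 + 8 = 15

15


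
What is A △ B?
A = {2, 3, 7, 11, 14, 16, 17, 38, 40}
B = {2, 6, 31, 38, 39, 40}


Set A = {2, 3, 7, 11, 14, 16, 17, 38, 40}
Set B = {2, 6, 31, 38, 39, 40}
A △ B = (A \ B) ∪ (B \ A)
Elements in A but not B: {3, 7, 11, 14, 16, 17}
Elements in B but not A: {6, 31, 39}
A △ B = {3, 6, 7, 11, 14, 16, 17, 31, 39}

{3, 6, 7, 11, 14, 16, 17, 31, 39}


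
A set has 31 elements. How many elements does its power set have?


The set has 31 elements.
The power set contains all possible subsets.
|P(A)| = 2^|A| = 2^31 = 2147483648

2147483648


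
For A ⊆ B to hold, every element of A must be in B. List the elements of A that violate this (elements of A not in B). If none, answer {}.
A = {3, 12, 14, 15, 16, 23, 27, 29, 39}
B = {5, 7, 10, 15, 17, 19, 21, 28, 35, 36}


Set A = {3, 12, 14, 15, 16, 23, 27, 29, 39}
Set B = {5, 7, 10, 15, 17, 19, 21, 28, 35, 36}
Check each element of A against B:
3 ∉ B (include), 12 ∉ B (include), 14 ∉ B (include), 15 ∈ B, 16 ∉ B (include), 23 ∉ B (include), 27 ∉ B (include), 29 ∉ B (include), 39 ∉ B (include)
Elements of A not in B: {3, 12, 14, 16, 23, 27, 29, 39}

{3, 12, 14, 16, 23, 27, 29, 39}


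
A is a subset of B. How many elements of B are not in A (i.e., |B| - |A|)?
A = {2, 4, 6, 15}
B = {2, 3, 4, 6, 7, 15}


Set A = {2, 4, 6, 15}, |A| = 4
Set B = {2, 3, 4, 6, 7, 15}, |B| = 6
Since A ⊆ B: B \ A = {3, 7}
|B| - |A| = 6 - 4 = 2

2


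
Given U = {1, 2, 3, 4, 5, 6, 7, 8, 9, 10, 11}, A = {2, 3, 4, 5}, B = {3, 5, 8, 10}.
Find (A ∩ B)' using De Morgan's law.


U = {1, 2, 3, 4, 5, 6, 7, 8, 9, 10, 11}
A = {2, 3, 4, 5}, B = {3, 5, 8, 10}
A ∩ B = {3, 5}
(A ∩ B)' = U \ (A ∩ B) = {1, 2, 4, 6, 7, 8, 9, 10, 11}
Verification via A' ∪ B': A' = {1, 6, 7, 8, 9, 10, 11}, B' = {1, 2, 4, 6, 7, 9, 11}
A' ∪ B' = {1, 2, 4, 6, 7, 8, 9, 10, 11} ✓

{1, 2, 4, 6, 7, 8, 9, 10, 11}


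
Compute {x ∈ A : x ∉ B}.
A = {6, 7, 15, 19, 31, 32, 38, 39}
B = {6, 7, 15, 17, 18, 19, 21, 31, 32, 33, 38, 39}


Set A = {6, 7, 15, 19, 31, 32, 38, 39}
Set B = {6, 7, 15, 17, 18, 19, 21, 31, 32, 33, 38, 39}
Check each element of A against B:
6 ∈ B, 7 ∈ B, 15 ∈ B, 19 ∈ B, 31 ∈ B, 32 ∈ B, 38 ∈ B, 39 ∈ B
Elements of A not in B: {}

{}


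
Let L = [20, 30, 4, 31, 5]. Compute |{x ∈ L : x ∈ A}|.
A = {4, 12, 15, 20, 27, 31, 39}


Set A = {4, 12, 15, 20, 27, 31, 39}
Candidates: [20, 30, 4, 31, 5]
Check each candidate:
20 ∈ A, 30 ∉ A, 4 ∈ A, 31 ∈ A, 5 ∉ A
Count of candidates in A: 3

3


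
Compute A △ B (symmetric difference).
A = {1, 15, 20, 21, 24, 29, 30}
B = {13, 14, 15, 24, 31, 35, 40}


Set A = {1, 15, 20, 21, 24, 29, 30}
Set B = {13, 14, 15, 24, 31, 35, 40}
A △ B = (A \ B) ∪ (B \ A)
Elements in A but not B: {1, 20, 21, 29, 30}
Elements in B but not A: {13, 14, 31, 35, 40}
A △ B = {1, 13, 14, 20, 21, 29, 30, 31, 35, 40}

{1, 13, 14, 20, 21, 29, 30, 31, 35, 40}


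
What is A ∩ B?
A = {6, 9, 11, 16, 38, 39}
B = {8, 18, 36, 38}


Set A = {6, 9, 11, 16, 38, 39}
Set B = {8, 18, 36, 38}
A ∩ B includes only elements in both sets.
Check each element of A against B:
6 ✗, 9 ✗, 11 ✗, 16 ✗, 38 ✓, 39 ✗
A ∩ B = {38}

{38}


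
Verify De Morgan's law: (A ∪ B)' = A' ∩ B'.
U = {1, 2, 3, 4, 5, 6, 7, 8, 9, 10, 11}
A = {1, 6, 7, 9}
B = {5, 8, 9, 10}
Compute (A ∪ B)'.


U = {1, 2, 3, 4, 5, 6, 7, 8, 9, 10, 11}
A = {1, 6, 7, 9}, B = {5, 8, 9, 10}
A ∪ B = {1, 5, 6, 7, 8, 9, 10}
(A ∪ B)' = U \ (A ∪ B) = {2, 3, 4, 11}
Verification via A' ∩ B': A' = {2, 3, 4, 5, 8, 10, 11}, B' = {1, 2, 3, 4, 6, 7, 11}
A' ∩ B' = {2, 3, 4, 11} ✓

{2, 3, 4, 11}


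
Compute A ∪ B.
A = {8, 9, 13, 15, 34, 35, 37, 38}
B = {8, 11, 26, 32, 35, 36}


Set A = {8, 9, 13, 15, 34, 35, 37, 38}
Set B = {8, 11, 26, 32, 35, 36}
A ∪ B includes all elements in either set.
Elements from A: {8, 9, 13, 15, 34, 35, 37, 38}
Elements from B not already included: {11, 26, 32, 36}
A ∪ B = {8, 9, 11, 13, 15, 26, 32, 34, 35, 36, 37, 38}

{8, 9, 11, 13, 15, 26, 32, 34, 35, 36, 37, 38}


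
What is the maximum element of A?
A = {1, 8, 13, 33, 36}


Set A = {1, 8, 13, 33, 36}
Elements in ascending order: 1, 8, 13, 33, 36
The largest element is 36.

36


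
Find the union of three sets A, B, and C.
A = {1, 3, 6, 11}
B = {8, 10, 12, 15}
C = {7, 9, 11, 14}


Set A = {1, 3, 6, 11}
Set B = {8, 10, 12, 15}
Set C = {7, 9, 11, 14}
First, A ∪ B = {1, 3, 6, 8, 10, 11, 12, 15}
Then, (A ∪ B) ∪ C = {1, 3, 6, 7, 8, 9, 10, 11, 12, 14, 15}

{1, 3, 6, 7, 8, 9, 10, 11, 12, 14, 15}
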